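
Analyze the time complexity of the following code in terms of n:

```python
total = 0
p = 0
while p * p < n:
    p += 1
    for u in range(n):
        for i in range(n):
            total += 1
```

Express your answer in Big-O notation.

Each loop level contributes: √n × n × n. Multiplying the contributions gives O(n^2√n).

Answer: O(n^2√n)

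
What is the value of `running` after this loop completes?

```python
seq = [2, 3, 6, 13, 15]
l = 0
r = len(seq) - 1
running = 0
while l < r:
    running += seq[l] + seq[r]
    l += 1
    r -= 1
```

Sum of pairs from ends
`running` takes the values: 0 → 17 → 33

Answer: 33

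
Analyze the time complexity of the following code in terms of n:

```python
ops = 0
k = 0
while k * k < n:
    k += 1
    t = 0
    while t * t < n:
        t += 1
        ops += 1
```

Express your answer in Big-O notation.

Each loop level contributes: √n × √n. Multiplying the contributions gives O(n).

Answer: O(n)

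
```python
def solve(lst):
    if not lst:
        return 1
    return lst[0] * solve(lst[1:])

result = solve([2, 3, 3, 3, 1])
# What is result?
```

Product over [2, 3, 3, 3, 1] = 2 * 3 * 3 * 3 * 1 = 54

Answer: 54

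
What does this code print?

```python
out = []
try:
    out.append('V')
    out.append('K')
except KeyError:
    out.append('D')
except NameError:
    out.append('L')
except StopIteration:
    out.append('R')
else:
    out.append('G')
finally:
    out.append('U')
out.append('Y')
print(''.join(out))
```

Execution trace: 'V' (try body) → 'K' (try body, no exception) → 'G' (else) → 'U' (finally) → 'Y' (after the try/except). Output: VKGUY

Answer: VKGUY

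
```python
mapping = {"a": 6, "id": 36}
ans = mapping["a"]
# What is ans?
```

Trace:
`mapping = {"a": 6, "id": 36}` → mapping = {'a': 6, 'id': 36}
`ans = mapping["a"]` → ans = 6
So ans = 6

Answer: 6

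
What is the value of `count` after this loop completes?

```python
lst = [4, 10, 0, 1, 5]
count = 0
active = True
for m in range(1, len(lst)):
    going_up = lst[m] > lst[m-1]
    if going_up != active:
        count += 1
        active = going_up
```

Count direction changes in [4, 10, 0, 1, 5]
`count` takes the values: 0 → 1 → 2

Answer: 2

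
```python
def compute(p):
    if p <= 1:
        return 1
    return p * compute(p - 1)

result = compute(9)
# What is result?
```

compute(9) = 9 * 8 * 7 * 6 * 5 * 4 * 3 * 2 * 1 = 362880

Answer: 362880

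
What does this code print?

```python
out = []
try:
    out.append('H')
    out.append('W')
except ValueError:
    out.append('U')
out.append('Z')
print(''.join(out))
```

Execution trace: 'H' (try body) → 'W' (try body, no exception) → 'Z' (after the try/except). Output: HWZ

Answer: HWZ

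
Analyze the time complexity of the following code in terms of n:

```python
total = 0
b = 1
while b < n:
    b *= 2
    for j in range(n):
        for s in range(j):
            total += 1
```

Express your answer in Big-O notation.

Each loop level contributes: log n × n × n. Multiplying the contributions gives O(n^2 log n).

Answer: O(n^2 log n)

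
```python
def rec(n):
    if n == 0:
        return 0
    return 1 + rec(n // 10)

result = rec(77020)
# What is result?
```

Count of digits of 77020: 5

Answer: 5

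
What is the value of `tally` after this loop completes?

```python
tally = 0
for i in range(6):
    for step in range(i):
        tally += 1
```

Triangle number: 0+1+2+...+5
`tally` takes the values: 0 → 1 → 2 → 3 → 4 → 5 → 6 → 7 → 8 → 9 → 10 → 11 → 12 → 13 → 14 → 15

Answer: 15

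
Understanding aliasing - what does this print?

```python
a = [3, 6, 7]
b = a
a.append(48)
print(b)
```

Key concept: basic list aliasing.
Step by step:
`a = [3, 6, 7]` → a = [3, 6, 7]
`b = a` → b = [3, 6, 7] (same object as a)
`a.append(48)` → a = [3, 6, 7, 48] (same object as b); b = [3, 6, 7, 48] (same object as a)
`print(b)` → prints [3, 6, 7, 48]

Answer: [3, 6, 7, 48]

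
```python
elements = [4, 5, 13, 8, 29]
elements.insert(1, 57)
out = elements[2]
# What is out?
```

Trace:
`elements = [4, 5, 13, 8, 29]` → elements = [4, 5, 13, 8, 29]
`elements.insert(1, 57)` → elements = [4, 57, 5, 13, 8, 29]
`out = elements[2]` → out = 5
So out = 5

Answer: 5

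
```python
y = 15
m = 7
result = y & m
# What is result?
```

Trace:
`y = 15` → y = 15
`m = 7` → m = 7
`result = y & m` → result = 7
So result = 7

Answer: 7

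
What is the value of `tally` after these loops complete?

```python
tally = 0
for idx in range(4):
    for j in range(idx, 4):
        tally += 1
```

Upper triangle: 4 + 3 + ... + 1
`tally` takes the values: 0 → 1 → 2 → 3 → 4 → 5 → 6 → 7 → 8 → 9 → 10

Answer: 10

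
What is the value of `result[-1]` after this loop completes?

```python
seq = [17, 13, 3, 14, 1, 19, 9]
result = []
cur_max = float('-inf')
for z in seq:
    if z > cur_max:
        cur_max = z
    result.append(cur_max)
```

Running max ends at 19
`result` takes the values: [] → [17] → [17, 17] → [17, 17, 17] → [17, 17, 17, 17] → [17, 17, 17, 17, 17] → [17, 17, 17, 17, 17, 19] → [17, 17, 17, 17, 17, 19, 19]
So `result[-1]` = 19

Answer: 19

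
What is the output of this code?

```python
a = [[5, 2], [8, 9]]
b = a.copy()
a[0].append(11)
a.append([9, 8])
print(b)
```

Key concept: shallow copy with nested lists.
Step by step:
`a = [[5, 2], [8, 9]]` → a = [[5, 2], [8, 9]]
`b = a.copy()` → b = [[5, 2], [8, 9]]
`a[0].append(11)` → a = [[5, 2, 11], [8, 9]]; b = [[5, 2, 11], [8, 9]]
`a.append([9, 8])` → a = [[5, 2, 11], [8, 9], [9, 8]]
`print(b)` → prints [[5, 2, 11], [8, 9]]

Answer: [[5, 2, 11], [8, 9]]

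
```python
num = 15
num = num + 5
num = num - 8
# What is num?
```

Trace:
`num = 15` → num = 15
`num = num + 5` → num = 20
`num = num - 8` → num = 12
So num = 12

Answer: 12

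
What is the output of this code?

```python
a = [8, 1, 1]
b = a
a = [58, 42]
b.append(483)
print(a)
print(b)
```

Key concept: rebinding vs mutation: a is rebound to a new list, b still points at the original.
Step by step:
`a = [8, 1, 1]` → a = [8, 1, 1]
`b = a` → b = [8, 1, 1] (same object as a)
`a = [58, 42]` → a = [58, 42]
`b.append(483)` → b = [8, 1, 1, 483]
`print(a)` → prints [58, 42]
`print(b)` → prints [8, 1, 1, 483]

Answer:
[58, 42]
[8, 1, 1, 483]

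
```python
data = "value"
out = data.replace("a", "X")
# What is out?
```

Trace:
`data = "value"` → data = 'value'
`out = data.replace("a", "X")` → out = 'vXlue'
So out = 'vXlue'

Answer: 'vXlue'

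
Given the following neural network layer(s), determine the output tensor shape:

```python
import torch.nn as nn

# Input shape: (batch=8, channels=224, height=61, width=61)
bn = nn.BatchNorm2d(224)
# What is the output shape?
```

Input: (8, 224, 61, 61) -> Output: (8, 224, 61, 61)

Answer: (8, 224, 61, 61)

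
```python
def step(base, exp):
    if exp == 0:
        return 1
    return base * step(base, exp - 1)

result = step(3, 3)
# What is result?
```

step(3, 3) = 3 * 3 * 3 = 27

Answer: 27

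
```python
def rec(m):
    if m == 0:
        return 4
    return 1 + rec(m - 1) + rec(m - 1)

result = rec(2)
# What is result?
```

rec(m) = 1 + 2·rec(m-1), rec(0)=4. Closed form: (4+1)·2^2 - 1 = 19.

Answer: 19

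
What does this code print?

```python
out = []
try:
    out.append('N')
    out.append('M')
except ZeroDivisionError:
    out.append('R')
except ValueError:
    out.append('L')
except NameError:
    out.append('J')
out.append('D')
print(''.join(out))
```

Execution trace: 'N' (try body) → 'M' (try body, no exception) → 'D' (after the try/except). Output: NMD

Answer: NMD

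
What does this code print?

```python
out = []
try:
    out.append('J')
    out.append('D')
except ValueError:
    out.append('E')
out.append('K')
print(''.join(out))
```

Execution trace: 'J' (try body) → 'D' (try body, no exception) → 'K' (after the try/except). Output: JDK

Answer: JDK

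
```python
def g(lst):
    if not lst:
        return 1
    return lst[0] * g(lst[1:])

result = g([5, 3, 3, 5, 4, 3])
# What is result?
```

Product over [5, 3, 3, 5, 4, 3] = 5 * 3 * 3 * 5 * 4 * 3 = 2700

Answer: 2700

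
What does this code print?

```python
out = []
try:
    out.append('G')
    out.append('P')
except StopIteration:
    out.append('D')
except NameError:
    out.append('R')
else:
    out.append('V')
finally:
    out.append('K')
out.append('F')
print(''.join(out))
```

Execution trace: 'G' (try body) → 'P' (try body, no exception) → 'V' (else) → 'K' (finally) → 'F' (after the try/except). Output: GPVKF

Answer: GPVKF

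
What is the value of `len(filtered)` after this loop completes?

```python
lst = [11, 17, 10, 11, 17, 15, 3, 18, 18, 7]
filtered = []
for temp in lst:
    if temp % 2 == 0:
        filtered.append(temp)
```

Count even numbers in [11, 17, 10, 11, 17, 15, 3, 18, 18, 7]
`filtered` takes the values: [] → [10] → [10, 18] → [10, 18, 18]
So `len(filtered)` = 3

Answer: 3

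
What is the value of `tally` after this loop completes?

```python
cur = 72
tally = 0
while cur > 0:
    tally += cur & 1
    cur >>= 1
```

Count set bits in 72 (binary: 0b1001000)
`tally` takes the values: 0 → 1 → 2

Answer: 2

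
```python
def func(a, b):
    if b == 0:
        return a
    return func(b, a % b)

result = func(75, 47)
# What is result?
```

func(75, 47) -> func(47, 28) -> func(28, 19) -> func(19, 9) -> func(9, 1) -> func(1, 0) -> 1

Answer: 1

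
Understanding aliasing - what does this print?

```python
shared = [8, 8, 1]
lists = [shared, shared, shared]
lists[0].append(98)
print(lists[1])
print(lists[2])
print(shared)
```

Key concept: list of same reference.
Step by step:
`shared = [8, 8, 1]` → shared = [8, 8, 1]
`lists = [shared, shared, shared]` → lists = [[8, 8, 1], [8, 8, 1], [8, 8, 1]]
`lists[0].append(98)` → shared = [8, 8, 1, 98]; lists = [[8, 8, 1, 98], [8, 8, 1, 98], [8, 8, 1, 98]]
`print(lists[1])` → prints [8, 8, 1, 98]
`print(lists[2])` → prints [8, 8, 1, 98]
`print(shared)` → prints [8, 8, 1, 98]

Answer:
[8, 8, 1, 98]
[8, 8, 1, 98]
[8, 8, 1, 98]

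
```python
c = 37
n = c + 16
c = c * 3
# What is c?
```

Trace:
`c = 37` → c = 37
`n = c + 16` → n = 53
`c = c * 3` → c = 111
So c = 111

Answer: 111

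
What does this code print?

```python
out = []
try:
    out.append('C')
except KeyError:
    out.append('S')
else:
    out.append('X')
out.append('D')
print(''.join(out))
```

Execution trace: 'C' (try body, no exception) → 'X' (else) → 'D' (after the try/except). Output: CXD

Answer: CXD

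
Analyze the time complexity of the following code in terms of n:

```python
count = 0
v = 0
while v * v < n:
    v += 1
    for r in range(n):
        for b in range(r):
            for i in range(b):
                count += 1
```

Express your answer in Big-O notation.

Each loop level contributes: √n × n × n × n. Multiplying the contributions gives O(n^3√n).

Answer: O(n^3√n)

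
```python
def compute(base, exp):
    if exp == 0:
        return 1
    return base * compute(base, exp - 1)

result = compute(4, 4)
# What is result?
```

compute(4, 4) = 4 * 4 * 4 * 4 = 256

Answer: 256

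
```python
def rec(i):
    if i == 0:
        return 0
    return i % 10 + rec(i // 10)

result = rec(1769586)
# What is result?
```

Sum of digits of 1769586: 6 + 8 + 5 + 9 + 6 + 7 + 1 = 42

Answer: 42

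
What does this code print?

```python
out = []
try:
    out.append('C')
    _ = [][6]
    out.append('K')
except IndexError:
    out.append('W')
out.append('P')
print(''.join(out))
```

Execution trace: 'C' (try body) → 'W' (except IndexError) → 'P' (after the try/except). Output: CWP

Answer: CWP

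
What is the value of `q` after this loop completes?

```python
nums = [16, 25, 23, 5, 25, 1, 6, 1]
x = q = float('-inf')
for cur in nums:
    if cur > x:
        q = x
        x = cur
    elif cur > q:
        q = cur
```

Second largest (with repeats) in [16, 25, 23, 5, 25, 1, 6, 1]
`q` takes the values: -inf → 16 → 23 → 25

Answer: 25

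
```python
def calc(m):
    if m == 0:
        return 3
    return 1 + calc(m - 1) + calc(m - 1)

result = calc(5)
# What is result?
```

calc(m) = 1 + 2·calc(m-1), calc(0)=3. Closed form: (3+1)·2^5 - 1 = 127.

Answer: 127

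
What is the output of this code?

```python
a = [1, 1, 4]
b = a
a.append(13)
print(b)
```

Key concept: basic list aliasing.
Step by step:
`a = [1, 1, 4]` → a = [1, 1, 4]
`b = a` → b = [1, 1, 4] (same object as a)
`a.append(13)` → a = [1, 1, 4, 13] (same object as b); b = [1, 1, 4, 13] (same object as a)
`print(b)` → prints [1, 1, 4, 13]

Answer: [1, 1, 4, 13]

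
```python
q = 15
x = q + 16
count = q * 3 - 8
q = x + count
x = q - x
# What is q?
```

Trace:
`q = 15` → q = 15
`x = q + 16` → x = 31
`count = q * 3 - 8` → count = 37
`q = x + count` → q = 68
`x = q - x` → x = 37
So q = 68

Answer: 68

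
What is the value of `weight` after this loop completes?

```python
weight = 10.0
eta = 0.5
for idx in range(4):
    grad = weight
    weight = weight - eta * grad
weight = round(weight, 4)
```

Gradient descent: w = 10.0 * (1 - 0.5)^4
`weight` takes the values: 10.0 → 5.0 → 2.5 → 1.25 → 0.625

Answer: 0.625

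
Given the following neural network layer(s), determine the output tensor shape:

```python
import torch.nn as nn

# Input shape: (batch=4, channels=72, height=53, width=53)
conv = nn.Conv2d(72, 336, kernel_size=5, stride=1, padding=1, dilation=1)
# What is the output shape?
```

Input: (4, 72, 53, 53) -> Output: (4, 336, 51, 51)

Answer: (4, 336, 51, 51)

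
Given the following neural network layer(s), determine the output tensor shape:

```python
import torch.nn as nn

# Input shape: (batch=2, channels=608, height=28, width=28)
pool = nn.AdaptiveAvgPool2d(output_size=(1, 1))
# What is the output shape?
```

Input: (2, 608, 28, 28) -> Output: (2, 608, 1, 1)

Answer: (2, 608, 1, 1)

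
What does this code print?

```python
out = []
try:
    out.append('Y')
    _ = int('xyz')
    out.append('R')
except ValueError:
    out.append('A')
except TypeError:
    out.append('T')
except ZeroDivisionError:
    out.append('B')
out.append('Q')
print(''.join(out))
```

Execution trace: 'Y' (try body) → 'A' (except ValueError) → 'Q' (after the try/except). Output: YAQ

Answer: YAQ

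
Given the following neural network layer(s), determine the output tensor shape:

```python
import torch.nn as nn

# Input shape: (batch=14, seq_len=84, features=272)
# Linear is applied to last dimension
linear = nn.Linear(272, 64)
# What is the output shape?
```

Input: (14, 84, 272) -> Output: (14, 84, 64)

Answer: (14, 84, 64)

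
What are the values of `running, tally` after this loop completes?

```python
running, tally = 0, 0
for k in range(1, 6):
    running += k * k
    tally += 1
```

Sum of squares and count
`running, tally` takes the values: (0, 0) → (1, 0) → (1, 1) → (5, 1) → (5, 2) → (14, 2) → (14, 3) → (30, 3) → (30, 4) → (55, 4) → (55, 5)

Answer: 55, 5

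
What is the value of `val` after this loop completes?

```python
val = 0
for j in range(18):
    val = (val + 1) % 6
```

Increment mod 6, 18 times = 0
`val` takes the values: 0 → 1 → 2 → 3 → 4 → 5 → 0 → 1 → 2 → 3 → 4 → 5 → 0 → 1 → 2 → 3 → 4 → 5 → 0

Answer: 0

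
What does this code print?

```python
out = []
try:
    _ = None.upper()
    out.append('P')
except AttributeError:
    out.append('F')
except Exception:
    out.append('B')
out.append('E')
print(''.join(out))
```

Execution trace: 'F' (except AttributeError) → 'E' (after the try/except). Output: FE

Answer: FE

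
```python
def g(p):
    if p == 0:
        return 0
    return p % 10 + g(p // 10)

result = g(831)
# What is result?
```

Sum of digits of 831: 1 + 3 + 8 = 12

Answer: 12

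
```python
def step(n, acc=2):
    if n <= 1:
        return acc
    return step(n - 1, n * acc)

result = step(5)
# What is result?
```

Accumulator trace (n, acc): (5, 2) -> (4, 10) -> (3, 40) -> (2, 120) -> (1, 240) -> return 240

Answer: 240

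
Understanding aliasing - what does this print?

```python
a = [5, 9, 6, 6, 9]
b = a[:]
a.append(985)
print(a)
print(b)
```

Key concept: slice [:] creates copy.
Step by step:
`a = [5, 9, 6, 6, 9]` → a = [5, 9, 6, 6, 9]
`b = a[:]` → b = [5, 9, 6, 6, 9]
`a.append(985)` → a = [5, 9, 6, 6, 9, 985]
`print(a)` → prints [5, 9, 6, 6, 9, 985]
`print(b)` → prints [5, 9, 6, 6, 9]

Answer:
[5, 9, 6, 6, 9, 985]
[5, 9, 6, 6, 9]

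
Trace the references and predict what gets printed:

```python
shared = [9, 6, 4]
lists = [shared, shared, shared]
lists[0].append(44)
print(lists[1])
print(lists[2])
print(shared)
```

Key concept: list of same reference.
Step by step:
`shared = [9, 6, 4]` → shared = [9, 6, 4]
`lists = [shared, shared, shared]` → lists = [[9, 6, 4], [9, 6, 4], [9, 6, 4]]
`lists[0].append(44)` → shared = [9, 6, 4, 44]; lists = [[9, 6, 4, 44], [9, 6, 4, 44], [9, 6, 4, 44]]
`print(lists[1])` → prints [9, 6, 4, 44]
`print(lists[2])` → prints [9, 6, 4, 44]
`print(shared)` → prints [9, 6, 4, 44]

Answer:
[9, 6, 4, 44]
[9, 6, 4, 44]
[9, 6, 4, 44]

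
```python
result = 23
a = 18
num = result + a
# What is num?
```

Trace:
`result = 23` → result = 23
`a = 18` → a = 18
`num = result + a` → num = 41
So num = 41

Answer: 41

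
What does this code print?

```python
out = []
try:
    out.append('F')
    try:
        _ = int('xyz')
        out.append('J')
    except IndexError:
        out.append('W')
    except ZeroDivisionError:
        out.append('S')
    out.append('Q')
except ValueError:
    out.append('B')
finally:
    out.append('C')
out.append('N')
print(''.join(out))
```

Execution trace: 'F' (try body) → 'B' (except ValueError) → 'C' (finally) → 'N' (after the try/except). Output: FBCN

Answer: FBCN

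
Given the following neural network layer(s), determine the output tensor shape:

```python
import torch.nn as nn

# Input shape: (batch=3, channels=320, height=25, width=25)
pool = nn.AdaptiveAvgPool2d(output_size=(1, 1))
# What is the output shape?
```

Input: (3, 320, 25, 25) -> Output: (3, 320, 1, 1)

Answer: (3, 320, 1, 1)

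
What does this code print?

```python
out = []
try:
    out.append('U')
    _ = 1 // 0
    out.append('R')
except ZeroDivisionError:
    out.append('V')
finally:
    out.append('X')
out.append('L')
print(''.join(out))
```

Execution trace: 'U' (try body) → 'V' (except ZeroDivisionError) → 'X' (finally) → 'L' (after the try/except). Output: UVXL

Answer: UVXL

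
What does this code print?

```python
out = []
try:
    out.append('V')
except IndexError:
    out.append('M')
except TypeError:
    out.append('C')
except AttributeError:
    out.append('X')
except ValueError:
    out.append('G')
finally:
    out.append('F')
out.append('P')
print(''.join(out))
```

Execution trace: 'V' (try body, no exception) → 'F' (finally) → 'P' (after the try/except). Output: VFP

Answer: VFP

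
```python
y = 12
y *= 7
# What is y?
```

Trace:
`y = 12` → y = 12
`y *= 7` → y = 84
So y = 84

Answer: 84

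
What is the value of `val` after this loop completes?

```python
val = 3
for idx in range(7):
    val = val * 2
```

Multiply by 2, 7 times: 3 * 2^7 = 384
`val` takes the values: 3 → 6 → 12 → 24 → 48 → 96 → 192 → 384

Answer: 384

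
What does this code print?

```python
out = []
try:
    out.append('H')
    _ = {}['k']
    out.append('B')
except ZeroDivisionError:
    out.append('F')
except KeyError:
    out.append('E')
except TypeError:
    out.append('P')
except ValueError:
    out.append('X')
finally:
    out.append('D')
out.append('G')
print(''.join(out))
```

Execution trace: 'H' (try body) → 'E' (except KeyError) → 'D' (finally) → 'G' (after the try/except). Output: HEDG

Answer: HEDG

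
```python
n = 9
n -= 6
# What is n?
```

Trace:
`n = 9` → n = 9
`n -= 6` → n = 3
So n = 3

Answer: 3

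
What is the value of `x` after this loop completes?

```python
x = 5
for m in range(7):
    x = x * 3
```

Multiply by 3, 7 times: 5 * 3^7 = 10935
`x` takes the values: 5 → 15 → 45 → 135 → 405 → 1215 → 3645 → 10935

Answer: 10935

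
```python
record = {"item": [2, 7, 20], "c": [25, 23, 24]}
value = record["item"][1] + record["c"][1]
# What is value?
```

Trace:
`record = {"item": [2, 7, 20], "c": [25, 23, 24]}` → record = {'item': [2, 7, 20], 'c': [25, 23, 24]}
`value = record["item"][1] + record["c"][1]` → value = 30
So value = 30

Answer: 30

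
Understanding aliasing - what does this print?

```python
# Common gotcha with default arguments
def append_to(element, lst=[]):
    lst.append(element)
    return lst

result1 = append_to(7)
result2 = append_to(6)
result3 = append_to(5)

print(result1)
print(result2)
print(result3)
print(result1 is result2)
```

Key concept: mutable default argument gotcha.
Step by step:
`result1 = append_to(7)` → result1 = [7]
`result2 = append_to(6)` → result1 = [7, 6] (same object as result2); result2 = [7, 6] (same object as result1)
`result3 = append_to(5)` → result1 = [7, 6, 5] (same object as result2, result3); result2 = [7, 6, 5] (same object as result1, result3); result3 = [7, 6, 5] (same object as result1, result2)
`print(result1)` → prints [7, 6, 5]
`print(result2)` → prints [7, 6, 5]
`print(result3)` → prints [7, 6, 5]
`print(result1 is result2)` → prints True

Answer:
[7, 6, 5]
[7, 6, 5]
[7, 6, 5]
True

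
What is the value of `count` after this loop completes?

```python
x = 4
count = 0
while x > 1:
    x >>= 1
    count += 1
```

Count right shifts until 1
`count` takes the values: 0 → 1 → 2

Answer: 2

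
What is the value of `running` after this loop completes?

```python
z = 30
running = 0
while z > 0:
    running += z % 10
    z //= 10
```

Sum digits of 30
`running` takes the values: 0 → 3

Answer: 3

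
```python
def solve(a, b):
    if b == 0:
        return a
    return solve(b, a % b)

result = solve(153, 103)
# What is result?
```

solve(153, 103) -> solve(103, 50) -> solve(50, 3) -> solve(3, 2) -> solve(2, 1) -> solve(1, 0) -> 1

Answer: 1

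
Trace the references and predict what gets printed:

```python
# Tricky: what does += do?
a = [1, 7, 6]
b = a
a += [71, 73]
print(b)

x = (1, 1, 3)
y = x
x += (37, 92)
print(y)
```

Key concept: += behavior differs for mutable vs immutable.
Step by step:
`a = [1, 7, 6]` → a = [1, 7, 6]
`b = a` → b = [1, 7, 6] (same object as a)
`a += [71, 73]` → a = [1, 7, 6, 71, 73] (same object as b); b = [1, 7, 6, 71, 73] (same object as a)
`print(b)` → prints [1, 7, 6, 71, 73]
`x = (1, 1, 3)` → x = (1, 1, 3)
`y = x` → y = (1, 1, 3)
`x += (37, 92)` → x = (1, 1, 3, 37, 92)
`print(y)` → prints (1, 1, 3)

Answer:
[1, 7, 6, 71, 73]
(1, 1, 3)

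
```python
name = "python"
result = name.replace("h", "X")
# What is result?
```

Trace:
`name = "python"` → name = 'python'
`result = name.replace("h", "X")` → result = 'pytXon'
So result = 'pytXon'

Answer: 'pytXon'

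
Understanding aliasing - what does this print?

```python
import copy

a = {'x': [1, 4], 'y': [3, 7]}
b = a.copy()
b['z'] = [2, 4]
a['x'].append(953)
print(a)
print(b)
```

Key concept: shallow copy of dict with mutable values.
Step by step:
`a = {'x': [1, 4], 'y': [3, 7]}` → a = {'x': [1, 4], 'y': [3, 7]}
`b = a.copy()` → b = {'x': [1, 4], 'y': [3, 7]}
`b['z'] = [2, 4]` → b = {'x': [1, 4], 'y': [3, 7], 'z': [2, 4]}
`a['x'].append(953)` → a = {'x': [1, 4, 953], 'y': [3, 7]}; b = {'x': [1, 4, 953], 'y': [3, 7], 'z': [2, 4]}
`print(a)` → prints {'x': [1, 4, 953], 'y': [3, 7]}
`print(b)` → prints {'x': [1, 4, 953], 'y': [3, 7], 'z': [2, 4]}

Answer:
{'x': [1, 4, 953], 'y': [3, 7]}
{'x': [1, 4, 953], 'y': [3, 7], 'z': [2, 4]}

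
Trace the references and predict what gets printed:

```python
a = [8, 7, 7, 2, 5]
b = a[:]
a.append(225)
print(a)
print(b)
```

Key concept: slice [:] creates copy.
Step by step:
`a = [8, 7, 7, 2, 5]` → a = [8, 7, 7, 2, 5]
`b = a[:]` → b = [8, 7, 7, 2, 5]
`a.append(225)` → a = [8, 7, 7, 2, 5, 225]
`print(a)` → prints [8, 7, 7, 2, 5, 225]
`print(b)` → prints [8, 7, 7, 2, 5]

Answer:
[8, 7, 7, 2, 5, 225]
[8, 7, 7, 2, 5]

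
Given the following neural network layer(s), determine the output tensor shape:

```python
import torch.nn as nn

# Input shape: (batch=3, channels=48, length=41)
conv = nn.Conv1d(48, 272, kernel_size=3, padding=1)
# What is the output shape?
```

Input: (3, 48, 41) -> Output: (3, 272, 41)

Answer: (3, 272, 41)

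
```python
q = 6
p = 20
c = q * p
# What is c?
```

Trace:
`q = 6` → q = 6
`p = 20` → p = 20
`c = q * p` → c = 120
So c = 120

Answer: 120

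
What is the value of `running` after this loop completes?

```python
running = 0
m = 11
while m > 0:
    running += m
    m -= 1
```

Sum 11 down to 1
`running` takes the values: 0 → 11 → 21 → 30 → 38 → 45 → 51 → 56 → 60 → 63 → 65 → 66

Answer: 66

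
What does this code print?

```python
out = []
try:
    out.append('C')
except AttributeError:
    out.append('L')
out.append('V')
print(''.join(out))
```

Execution trace: 'C' (try body, no exception) → 'V' (after the try/except). Output: CV

Answer: CV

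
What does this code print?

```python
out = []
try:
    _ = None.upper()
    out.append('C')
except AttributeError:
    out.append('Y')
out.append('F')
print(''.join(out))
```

Execution trace: 'Y' (except AttributeError) → 'F' (after the try/except). Output: YF

Answer: YF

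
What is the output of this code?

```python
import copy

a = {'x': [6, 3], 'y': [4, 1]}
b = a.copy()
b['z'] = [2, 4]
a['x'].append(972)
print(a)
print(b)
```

Key concept: shallow copy of dict with mutable values.
Step by step:
`a = {'x': [6, 3], 'y': [4, 1]}` → a = {'x': [6, 3], 'y': [4, 1]}
`b = a.copy()` → b = {'x': [6, 3], 'y': [4, 1]}
`b['z'] = [2, 4]` → b = {'x': [6, 3], 'y': [4, 1], 'z': [2, 4]}
`a['x'].append(972)` → a = {'x': [6, 3, 972], 'y': [4, 1]}; b = {'x': [6, 3, 972], 'y': [4, 1], 'z': [2, 4]}
`print(a)` → prints {'x': [6, 3, 972], 'y': [4, 1]}
`print(b)` → prints {'x': [6, 3, 972], 'y': [4, 1], 'z': [2, 4]}

Answer:
{'x': [6, 3, 972], 'y': [4, 1]}
{'x': [6, 3, 972], 'y': [4, 1], 'z': [2, 4]}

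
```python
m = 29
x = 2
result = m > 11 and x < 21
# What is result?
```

Trace:
`m = 29` → m = 29
`x = 2` → x = 2
`result = m > 11 and x < 21` → result = True
So result = True

Answer: True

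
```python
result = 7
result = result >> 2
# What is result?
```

Trace:
`result = 7` → result = 7
`result = result >> 2` → result = 1
So result = 1

Answer: 1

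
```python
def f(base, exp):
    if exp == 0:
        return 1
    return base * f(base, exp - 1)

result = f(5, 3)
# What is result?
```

f(5, 3) = 5 * 5 * 5 = 125

Answer: 125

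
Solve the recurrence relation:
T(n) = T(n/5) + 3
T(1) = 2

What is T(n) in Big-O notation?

Each step divides n by 5 and adds 3. After log_5(n) steps we reach T(1)=2. So T(n) = 3·log_5(n) + 2 = O(log n).

Answer: O(log n)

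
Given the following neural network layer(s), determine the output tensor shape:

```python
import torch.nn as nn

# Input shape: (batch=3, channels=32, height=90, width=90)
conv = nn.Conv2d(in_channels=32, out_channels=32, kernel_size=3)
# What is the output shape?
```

Input: (3, 32, 90, 90) -> Output: (3, 32, 88, 88)

Answer: (3, 32, 88, 88)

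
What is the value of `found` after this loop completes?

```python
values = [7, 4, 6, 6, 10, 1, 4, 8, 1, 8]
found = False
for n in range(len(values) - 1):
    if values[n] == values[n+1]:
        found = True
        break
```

Check consecutive duplicates in [7, 4, 6, 6, 10, 1, 4, 8, 1, 8]
`found` takes the values: False → True

Answer: True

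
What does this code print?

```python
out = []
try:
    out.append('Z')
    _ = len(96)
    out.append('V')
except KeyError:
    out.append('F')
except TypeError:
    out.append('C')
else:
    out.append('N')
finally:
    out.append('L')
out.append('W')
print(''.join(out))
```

Execution trace: 'Z' (try body) → 'C' (except TypeError) → 'L' (finally) → 'W' (after the try/except). Output: ZCLW

Answer: ZCLW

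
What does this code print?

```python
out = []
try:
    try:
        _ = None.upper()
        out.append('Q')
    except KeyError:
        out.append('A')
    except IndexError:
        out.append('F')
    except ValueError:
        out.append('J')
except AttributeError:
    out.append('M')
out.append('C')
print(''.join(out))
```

Execution trace: 'M' (outer except AttributeError) → 'C' (after the try/except). Output: MC

Answer: MC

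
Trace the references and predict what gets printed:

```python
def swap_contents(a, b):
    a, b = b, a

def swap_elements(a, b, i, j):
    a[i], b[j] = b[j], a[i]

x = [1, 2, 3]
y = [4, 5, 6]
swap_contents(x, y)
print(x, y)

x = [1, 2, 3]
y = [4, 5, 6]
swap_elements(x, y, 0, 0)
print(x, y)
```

Key concept: parameter rebinding vs mutation.
Step by step:
`x = [1, 2, 3]` → x = [1, 2, 3]
`y = [4, 5, 6]` → y = [4, 5, 6]
`swap_contents(x, y)` → no visible change to tracked variables
`print(x, y)` → prints [1, 2, 3] [4, 5, 6]
`x = [1, 2, 3]` → x = [1, 2, 3]
`y = [4, 5, 6]` → y = [4, 5, 6]
`swap_elements(x, y, 0, 0)` → x = [4, 2, 3]; y = [1, 5, 6]
`print(x, y)` → prints [4, 2, 3] [1, 5, 6]

Answer:
[1, 2, 3] [4, 5, 6]
[4, 2, 3] [1, 5, 6]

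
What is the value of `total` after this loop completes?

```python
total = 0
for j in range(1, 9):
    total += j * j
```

Sum of squares 1² to 8² = 204
`total` takes the values: 0 → 1 → 5 → 14 → 30 → 55 → 91 → 140 → 204

Answer: 204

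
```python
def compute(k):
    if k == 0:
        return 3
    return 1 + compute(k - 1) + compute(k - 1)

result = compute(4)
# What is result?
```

compute(k) = 1 + 2·compute(k-1), compute(0)=3. Closed form: (3+1)·2^4 - 1 = 63.

Answer: 63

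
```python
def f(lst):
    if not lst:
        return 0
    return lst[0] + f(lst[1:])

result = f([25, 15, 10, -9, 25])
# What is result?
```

25 + 15 + 10 + (-9) + 25 + 0 = 66

Answer: 66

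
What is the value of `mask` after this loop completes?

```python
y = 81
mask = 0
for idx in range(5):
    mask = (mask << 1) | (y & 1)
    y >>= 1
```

Reverse lowest 5 bits of 81
`mask` takes the values: 0 → 1 → 2 → 4 → 8 → 17

Answer: 17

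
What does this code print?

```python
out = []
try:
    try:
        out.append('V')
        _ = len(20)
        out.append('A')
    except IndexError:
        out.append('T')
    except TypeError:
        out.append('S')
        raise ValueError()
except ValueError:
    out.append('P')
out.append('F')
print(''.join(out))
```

Execution trace: 'V' (inner try body) → 'S' (inner except TypeError) → 'P' (outer except ValueError) → 'F' (after the try/except). Output: VSPF

Answer: VSPF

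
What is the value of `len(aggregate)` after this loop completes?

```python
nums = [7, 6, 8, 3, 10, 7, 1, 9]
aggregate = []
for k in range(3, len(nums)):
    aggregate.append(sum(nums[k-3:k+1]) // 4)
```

Number of 4-element averages
`aggregate` takes the values: [] → [6] → [6, 6] → [6, 6, 7] → [6, 6, 7, 5] → [6, 6, 7, 5, 6]
So `len(aggregate)` = 5

Answer: 5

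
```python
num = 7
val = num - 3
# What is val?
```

Trace:
`num = 7` → num = 7
`val = num - 3` → val = 4
So val = 4

Answer: 4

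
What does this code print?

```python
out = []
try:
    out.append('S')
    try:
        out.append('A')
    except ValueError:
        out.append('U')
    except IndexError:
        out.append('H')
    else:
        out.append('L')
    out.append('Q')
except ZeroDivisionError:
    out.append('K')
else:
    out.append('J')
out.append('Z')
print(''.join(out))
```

Execution trace: 'S' (try body) → 'A' (inner try body, no exception) → 'L' (inner else) → 'Q' (try body, no exception) → 'J' (else) → 'Z' (after the try/except). Output: SALQJZ

Answer: SALQJZ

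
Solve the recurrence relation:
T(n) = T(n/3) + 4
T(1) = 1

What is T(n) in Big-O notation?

Each step divides n by 3 and adds 4. After log_3(n) steps we reach T(1)=1. So T(n) = 4·log_3(n) + 1 = O(log n).

Answer: O(log n)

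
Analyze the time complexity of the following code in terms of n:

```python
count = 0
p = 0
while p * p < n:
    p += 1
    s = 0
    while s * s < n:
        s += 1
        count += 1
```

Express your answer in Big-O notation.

Each loop level contributes: √n × √n. Multiplying the contributions gives O(n).

Answer: O(n)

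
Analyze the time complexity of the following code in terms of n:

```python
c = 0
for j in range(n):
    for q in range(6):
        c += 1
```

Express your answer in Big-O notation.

Each loop level contributes: n × 1. Multiplying the contributions gives O(n).

Answer: O(n)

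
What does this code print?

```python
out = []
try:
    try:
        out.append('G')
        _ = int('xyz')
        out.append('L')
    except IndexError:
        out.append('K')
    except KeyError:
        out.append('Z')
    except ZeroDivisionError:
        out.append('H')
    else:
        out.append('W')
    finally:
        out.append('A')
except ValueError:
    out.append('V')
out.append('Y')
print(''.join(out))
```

Execution trace: 'G' (try body) → 'A' (finally) → 'V' (outer except ValueError) → 'Y' (after the try/except). Output: GAVY

Answer: GAVY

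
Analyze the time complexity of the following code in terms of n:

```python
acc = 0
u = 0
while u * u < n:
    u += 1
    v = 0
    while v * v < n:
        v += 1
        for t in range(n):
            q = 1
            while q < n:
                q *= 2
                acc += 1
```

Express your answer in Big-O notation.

Each loop level contributes: √n × √n × n × log n. Multiplying the contributions gives O(n^2 log n).

Answer: O(n^2 log n)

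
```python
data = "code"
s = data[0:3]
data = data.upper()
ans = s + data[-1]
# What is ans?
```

Trace:
`data = "code"` → data = 'code'
`s = data[0:3]` → s = 'cod'
`data = data.upper()` → data = 'CODE'
`ans = s + data[-1]` → ans = 'codE'
So ans = 'codE'

Answer: 'codE'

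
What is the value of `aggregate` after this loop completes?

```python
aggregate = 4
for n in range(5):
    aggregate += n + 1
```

Start at 4, add 1 to 5 = 19
`aggregate` takes the values: 4 → 5 → 7 → 10 → 14 → 19

Answer: 19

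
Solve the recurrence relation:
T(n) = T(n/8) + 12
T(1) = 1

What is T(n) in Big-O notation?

Each step divides n by 8 and adds 12. After log_8(n) steps we reach T(1)=1. So T(n) = 12·log_8(n) + 1 = O(log n).

Answer: O(log n)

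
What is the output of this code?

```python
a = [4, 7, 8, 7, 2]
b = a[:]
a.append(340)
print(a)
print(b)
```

Key concept: slice [:] creates copy.
Step by step:
`a = [4, 7, 8, 7, 2]` → a = [4, 7, 8, 7, 2]
`b = a[:]` → b = [4, 7, 8, 7, 2]
`a.append(340)` → a = [4, 7, 8, 7, 2, 340]
`print(a)` → prints [4, 7, 8, 7, 2, 340]
`print(b)` → prints [4, 7, 8, 7, 2]

Answer:
[4, 7, 8, 7, 2, 340]
[4, 7, 8, 7, 2]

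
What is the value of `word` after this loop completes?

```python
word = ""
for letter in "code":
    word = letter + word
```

Reverse 'code'
`word` takes the values: "" → "c" → "oc" → "doc" → "edoc"

Answer: "edoc"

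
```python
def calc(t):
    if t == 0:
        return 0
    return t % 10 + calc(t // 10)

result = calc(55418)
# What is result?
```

Sum of digits of 55418: 8 + 1 + 4 + 5 + 5 = 23

Answer: 23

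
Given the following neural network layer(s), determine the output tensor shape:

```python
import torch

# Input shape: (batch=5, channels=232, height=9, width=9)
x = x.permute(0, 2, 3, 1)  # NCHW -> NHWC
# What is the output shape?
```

Input: (5, 232, 9, 9) -> Output: (5, 9, 9, 232)

Answer: (5, 9, 9, 232)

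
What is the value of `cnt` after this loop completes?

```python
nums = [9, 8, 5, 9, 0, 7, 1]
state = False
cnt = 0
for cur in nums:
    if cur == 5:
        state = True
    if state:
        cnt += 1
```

Count elements after first 5 in [9, 8, 5, 9, 0, 7, 1]
`cnt` takes the values: 0 → 1 → 2 → 3 → 4 → 5

Answer: 5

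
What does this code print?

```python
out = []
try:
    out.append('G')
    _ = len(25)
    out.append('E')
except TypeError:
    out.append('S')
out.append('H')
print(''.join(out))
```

Execution trace: 'G' (try body) → 'S' (except TypeError) → 'H' (after the try/except). Output: GSH

Answer: GSH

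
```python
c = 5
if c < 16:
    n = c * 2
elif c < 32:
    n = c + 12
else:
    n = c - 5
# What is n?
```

Trace:
`c = 5` → c = 5
`if c < 16: ...` → c < 16 is True → n = 10
So n = 10

Answer: 10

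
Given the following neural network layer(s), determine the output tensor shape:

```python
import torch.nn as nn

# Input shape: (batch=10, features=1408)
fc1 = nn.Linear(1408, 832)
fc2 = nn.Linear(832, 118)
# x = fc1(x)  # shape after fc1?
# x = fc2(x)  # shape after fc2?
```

Input: (10, 1408) -> after fc1: (10, 832) -> Output: (10, 118)

Answer: (10, 118)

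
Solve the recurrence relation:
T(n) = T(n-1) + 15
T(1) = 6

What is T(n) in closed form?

Unrolling: T(n) = T(1) + 15·(n-1) = 6 + 15(n-1) = 15n - 9.

Answer: T(n) = 15n - 9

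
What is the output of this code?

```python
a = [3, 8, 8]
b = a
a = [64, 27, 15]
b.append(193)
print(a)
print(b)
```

Key concept: rebinding vs mutation: a is rebound to a new list, b still points at the original.
Step by step:
`a = [3, 8, 8]` → a = [3, 8, 8]
`b = a` → b = [3, 8, 8] (same object as a)
`a = [64, 27, 15]` → a = [64, 27, 15]
`b.append(193)` → b = [3, 8, 8, 193]
`print(a)` → prints [64, 27, 15]
`print(b)` → prints [3, 8, 8, 193]

Answer:
[64, 27, 15]
[3, 8, 8, 193]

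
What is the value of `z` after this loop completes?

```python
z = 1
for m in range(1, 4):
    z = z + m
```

Start at 1, add 1 through 3
`z` takes the values: 1 → 2 → 4 → 7

Answer: 7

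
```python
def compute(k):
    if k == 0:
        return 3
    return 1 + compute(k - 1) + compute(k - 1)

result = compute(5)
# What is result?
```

compute(k) = 1 + 2·compute(k-1), compute(0)=3. Closed form: (3+1)·2^5 - 1 = 127.

Answer: 127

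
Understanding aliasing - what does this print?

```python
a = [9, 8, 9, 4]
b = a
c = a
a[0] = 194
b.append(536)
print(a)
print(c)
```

Key concept: multiple aliases.
Step by step:
`a = [9, 8, 9, 4]` → a = [9, 8, 9, 4]
`b = a` → b = [9, 8, 9, 4] (same object as a)
`c = a` → c = [9, 8, 9, 4] (same object as a, b)
`a[0] = 194` → a = [194, 8, 9, 4] (same object as b, c); b = [194, 8, 9, 4] (same object as a, c); c = [194, 8, 9, 4] (same object as a, b)
`b.append(536)` → a = [194, 8, 9, 4, 536] (same object as b, c); b = [194, 8, 9, 4, 536] (same object as a, c); c = [194, 8, 9, 4, 536] (same object as a, b)
`print(a)` → prints [194, 8, 9, 4, 536]
`print(c)` → prints [194, 8, 9, 4, 536]

Answer:
[194, 8, 9, 4, 536]
[194, 8, 9, 4, 536]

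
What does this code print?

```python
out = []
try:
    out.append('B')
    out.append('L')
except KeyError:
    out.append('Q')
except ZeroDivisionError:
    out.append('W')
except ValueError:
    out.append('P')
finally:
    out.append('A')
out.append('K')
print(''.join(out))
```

Execution trace: 'B' (try body) → 'L' (try body, no exception) → 'A' (finally) → 'K' (after the try/except). Output: BLAK

Answer: BLAK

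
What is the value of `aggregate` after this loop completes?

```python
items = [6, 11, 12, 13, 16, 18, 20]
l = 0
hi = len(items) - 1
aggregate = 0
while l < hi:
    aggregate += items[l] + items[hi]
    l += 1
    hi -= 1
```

Sum of pairs from ends
`aggregate` takes the values: 0 → 26 → 55 → 83

Answer: 83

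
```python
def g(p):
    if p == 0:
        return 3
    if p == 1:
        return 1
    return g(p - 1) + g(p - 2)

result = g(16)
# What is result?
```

Build up from base cases: g(0)=3, g(1)=1, g(2)=4, g(3)=5, g(4)=9, g(5)=14, g(6)=23, ..., g(16)=2817

Answer: 2817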